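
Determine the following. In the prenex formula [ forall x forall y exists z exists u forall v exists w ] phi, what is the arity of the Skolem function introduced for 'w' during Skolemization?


Quantifier prefix: forall x forall y exists z exists u forall v exists w
'w' is existentially quantified at position 6.
Universal variables preceding it: x, y, v
Skolem function arity = 3

3


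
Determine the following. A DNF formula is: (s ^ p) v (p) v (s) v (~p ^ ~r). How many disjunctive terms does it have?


A DNF formula is a disjunction of terms (conjunctions).
Terms are separated by v.
Counting the disjuncts: 4 terms.

4


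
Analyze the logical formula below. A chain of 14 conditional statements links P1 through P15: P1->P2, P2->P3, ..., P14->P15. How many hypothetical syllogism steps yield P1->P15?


With 14 implications in a chain connecting 15 propositions:
P1->P2, P2->P3, ..., P14->P15
Steps needed = (number of implications) - 1 = 14 - 1 = 13

13


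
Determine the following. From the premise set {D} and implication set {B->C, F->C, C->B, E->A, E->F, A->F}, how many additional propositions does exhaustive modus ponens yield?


Initial facts: {D}
Apply modus ponens to closure:
  (no implication fires)
Final known: {D}
New propositions: {(none)}
Count = 0

0


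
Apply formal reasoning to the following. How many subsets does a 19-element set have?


The power set of a set with n elements has 2^n elements.
|P(S)| = 2^19 = 524288

524288


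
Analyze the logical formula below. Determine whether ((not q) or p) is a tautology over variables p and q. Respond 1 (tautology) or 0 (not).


Check all 4 assignments:
p=0, q=0: 1
p=0, q=1: 0
p=1, q=0: 1
p=1, q=1: 1
Satisfying count = 3/4.
Tautology iff count = 4: no.

0


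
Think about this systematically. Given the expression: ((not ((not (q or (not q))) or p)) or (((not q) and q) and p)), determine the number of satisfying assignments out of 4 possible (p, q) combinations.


Check all 4 assignments:
p=0, q=0: 1
p=0, q=1: 1
p=1, q=0: 0
p=1, q=1: 0
Count of True = 2

2


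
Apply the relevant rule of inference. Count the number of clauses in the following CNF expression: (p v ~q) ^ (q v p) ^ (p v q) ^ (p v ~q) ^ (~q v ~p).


A CNF formula is a conjunction of clauses.
Clauses are separated by ^.
Counting the conjuncts: 5 clauses.

5


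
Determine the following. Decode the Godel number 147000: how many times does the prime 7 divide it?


Factorize 147000 by dividing by 7 repeatedly.
Division steps: 7 divides 147000 exactly 2 time(s).
Exponent of 7 = 2

2


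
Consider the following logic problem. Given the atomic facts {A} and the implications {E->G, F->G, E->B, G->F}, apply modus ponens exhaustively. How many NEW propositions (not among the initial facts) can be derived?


Initial facts: {A}
Apply modus ponens to closure:
  (no implication fires)
Final known: {A}
New propositions: {(none)}
Count = 0

0


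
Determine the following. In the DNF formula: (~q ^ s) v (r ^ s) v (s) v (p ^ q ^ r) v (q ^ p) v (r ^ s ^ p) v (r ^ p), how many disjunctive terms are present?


A DNF formula is a disjunction of terms (conjunctions).
Terms are separated by v.
Counting the disjuncts: 7 terms.

7


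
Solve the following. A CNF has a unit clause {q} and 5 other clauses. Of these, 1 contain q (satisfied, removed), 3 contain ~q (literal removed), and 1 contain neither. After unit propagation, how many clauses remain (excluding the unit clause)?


Satisfied (removed): 1
Shortened (remain): 3
Unchanged (remain): 1
Remaining = 3 + 1 = 4

4


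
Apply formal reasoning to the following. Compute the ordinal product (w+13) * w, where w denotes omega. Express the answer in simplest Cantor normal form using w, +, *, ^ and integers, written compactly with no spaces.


Compute (w+13) * w.
Ordinal * is associative and left-distributive over +, but NOT commutative; for finite n>1, n*w = w but w*n stays w*n.
(w+13) * w = sup{(w+13)*k : k<w} = sup{w*k+13} = w^2 (the +13 tail is absorbed in the limit).
Result = w^2

w^2


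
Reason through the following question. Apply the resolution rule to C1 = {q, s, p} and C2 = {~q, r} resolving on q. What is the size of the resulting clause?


Remove q from C1 and ~q from C2.
C1 remainder: {s, p}
C2 remainder: {r}
Union (resolvent): {p, r, s}
Resolvent has 3 literal(s).

3


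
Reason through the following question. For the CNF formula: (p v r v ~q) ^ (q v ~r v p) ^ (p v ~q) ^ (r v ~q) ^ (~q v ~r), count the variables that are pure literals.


Check each variable for pure literal status:
p: pure positive
q: mixed (not pure)
r: mixed (not pure)
Pure literal count = 1

1


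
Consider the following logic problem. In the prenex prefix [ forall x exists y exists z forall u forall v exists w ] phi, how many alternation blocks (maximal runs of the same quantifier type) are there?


Quantifier-type sequence: A E E A A E  (A=forall, E=exists)
Group into maximal same-type runs:
  Ax1 | Ex2 | Ax2 | Ex1
Number of blocks = 4

4


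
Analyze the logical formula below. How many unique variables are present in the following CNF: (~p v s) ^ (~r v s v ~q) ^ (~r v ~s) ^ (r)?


Identify each variable that appears in the formula.
Variables found: p, q, r, s
Count = 4

4


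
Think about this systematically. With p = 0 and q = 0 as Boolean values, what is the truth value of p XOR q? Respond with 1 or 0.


p = 0, q = 0
Operation: p XOR q
Evaluate: 0 XOR 0 = 0

0


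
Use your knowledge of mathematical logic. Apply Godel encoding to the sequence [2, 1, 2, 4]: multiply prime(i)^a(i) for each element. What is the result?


Encode each element as an exponent of the corresponding prime:
  2^2 = 4
  3^1 = 3
  5^2 = 25
  7^4 = 2401
Product = 4 * 3 * 25 * 2401 = 720300

720300


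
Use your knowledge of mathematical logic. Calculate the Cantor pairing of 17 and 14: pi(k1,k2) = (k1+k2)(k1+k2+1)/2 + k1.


k1 + k2 = 31
(k1+k2)(k1+k2+1)/2 = 31 * 32 / 2 = 496
pi = 496 + 17 = 513

513


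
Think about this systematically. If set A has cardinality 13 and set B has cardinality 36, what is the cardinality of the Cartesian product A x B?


The Cartesian product A x B contains all ordered pairs (a, b).
|A x B| = |A| * |B| = 13 * 36 = 468

468


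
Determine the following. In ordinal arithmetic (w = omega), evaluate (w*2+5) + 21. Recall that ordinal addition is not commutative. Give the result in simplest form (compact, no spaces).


Compute (w*2+5) + 21.
Ordinal + is associative but NOT commutative; for finite n>0, n + w = w but w + n stays w+n.
By associativity: (w*2+5) + 21 = w*2 + (5+21) = w*2+26.
Result = w*2+26

w*2+26


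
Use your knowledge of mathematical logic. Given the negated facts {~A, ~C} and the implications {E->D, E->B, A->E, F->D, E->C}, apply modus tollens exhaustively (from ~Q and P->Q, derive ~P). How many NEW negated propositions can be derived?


Initial negated facts: {~A, ~C}
Apply modus tollens to closure:
  ~C and E->C  =>  ~E
Final negated: {~A, ~C, ~E}
New negations: {~E}
Count = 1

1


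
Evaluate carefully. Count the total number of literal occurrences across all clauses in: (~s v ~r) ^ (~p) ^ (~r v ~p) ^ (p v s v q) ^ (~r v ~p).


Counting literals in each clause:
Clause 1: 2 literal(s)
Clause 2: 1 literal(s)
Clause 3: 2 literal(s)
Clause 4: 3 literal(s)
Clause 5: 2 literal(s)
Total = 10

10


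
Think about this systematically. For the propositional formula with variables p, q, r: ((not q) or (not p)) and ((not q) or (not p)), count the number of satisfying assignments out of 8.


Evaluate all 8 assignments for p, q, r:
p=0, q=0, r=0: 1
p=0, q=0, r=1: 1
p=0, q=1, r=0: 1
p=0, q=1, r=1: 1
p=1, q=0, r=0: 1
p=1, q=0, r=1: 1
p=1, q=1, r=0: 0
p=1, q=1, r=1: 0
Satisfying count = 6

6


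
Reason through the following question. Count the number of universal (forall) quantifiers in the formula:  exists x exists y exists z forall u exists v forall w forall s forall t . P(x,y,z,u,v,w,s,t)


Quantifier prefix: exists x exists y exists z forall u exists v forall w forall s forall t
Mark each quantifier type:
  E E E U E U U U
Universal count = 4, Existential count = 4
Asked for universal (forall) quantifiers: 4

4


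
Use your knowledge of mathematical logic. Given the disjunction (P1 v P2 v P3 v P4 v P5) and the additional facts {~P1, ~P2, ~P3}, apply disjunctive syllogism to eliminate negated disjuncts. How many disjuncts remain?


Original disjuncts (5): P1, P2, P3, P4, P5
Negated (eliminate): ~P1, ~P2, ~P3
Remaining disjuncts: P4, P5
Count = 5 - 3 = 2

2


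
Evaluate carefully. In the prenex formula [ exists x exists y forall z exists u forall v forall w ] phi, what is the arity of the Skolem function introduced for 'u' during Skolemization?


Quantifier prefix: exists x exists y forall z exists u forall v forall w
'u' is existentially quantified at position 4.
Universal variables preceding it: z
Skolem function arity = 1

1


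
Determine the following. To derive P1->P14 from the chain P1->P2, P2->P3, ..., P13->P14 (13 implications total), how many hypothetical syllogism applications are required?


With 13 implications in a chain connecting 14 propositions:
P1->P2, P2->P3, ..., P13->P14
Steps needed = (number of implications) - 1 = 13 - 1 = 12

12


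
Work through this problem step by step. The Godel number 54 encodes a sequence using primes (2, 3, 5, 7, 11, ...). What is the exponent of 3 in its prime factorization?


Factorize 54 by dividing by 3 repeatedly.
Division steps: 3 divides 54 exactly 3 time(s).
Exponent of 3 = 3

3


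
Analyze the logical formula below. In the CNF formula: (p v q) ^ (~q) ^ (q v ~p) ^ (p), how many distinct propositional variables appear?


Identify each variable that appears in the formula.
Variables found: p, q
Count = 2

2


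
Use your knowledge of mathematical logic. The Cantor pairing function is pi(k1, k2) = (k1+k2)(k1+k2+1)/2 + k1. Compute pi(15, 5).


k1 + k2 = 20
(k1+k2)(k1+k2+1)/2 = 20 * 21 / 2 = 210
pi = 210 + 15 = 225

225


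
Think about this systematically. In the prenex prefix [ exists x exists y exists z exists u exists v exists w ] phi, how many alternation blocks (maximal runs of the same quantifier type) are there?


Quantifier-type sequence: E E E E E E  (A=forall, E=exists)
Group into maximal same-type runs:
  Ex6
Number of blocks = 1

1


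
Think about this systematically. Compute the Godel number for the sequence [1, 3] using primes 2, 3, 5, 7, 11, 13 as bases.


Encode each element as an exponent of the corresponding prime:
  2^1 = 2
  3^3 = 27
Product = 2 * 27 = 54

54


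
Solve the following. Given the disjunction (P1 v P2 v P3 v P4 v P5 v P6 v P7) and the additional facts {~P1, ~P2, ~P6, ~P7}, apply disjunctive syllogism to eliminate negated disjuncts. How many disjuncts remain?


Original disjuncts (7): P1, P2, P3, P4, P5, P6, P7
Negated (eliminate): ~P1, ~P2, ~P6, ~P7
Remaining disjuncts: P3, P4, P5
Count = 7 - 4 = 3

3


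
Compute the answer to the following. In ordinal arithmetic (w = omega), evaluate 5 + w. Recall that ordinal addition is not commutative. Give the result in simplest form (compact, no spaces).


Compute 5 + w.
Ordinal + is associative but NOT commutative; for finite n>0, n + w = w but w + n stays w+n.
Any finite left addend is absorbed by w on the right: 5 + w = w.
Result = w

w


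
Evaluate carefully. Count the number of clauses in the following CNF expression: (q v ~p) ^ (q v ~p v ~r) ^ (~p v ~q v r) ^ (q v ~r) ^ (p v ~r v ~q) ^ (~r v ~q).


A CNF formula is a conjunction of clauses.
Clauses are separated by ^.
Counting the conjuncts: 6 clauses.

6


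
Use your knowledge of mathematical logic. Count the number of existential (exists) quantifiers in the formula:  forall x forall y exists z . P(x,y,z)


Quantifier prefix: forall x forall y exists z
Mark each quantifier type:
  U U E
Universal count = 2, Existential count = 1
Asked for existential (exists) quantifiers: 1

1


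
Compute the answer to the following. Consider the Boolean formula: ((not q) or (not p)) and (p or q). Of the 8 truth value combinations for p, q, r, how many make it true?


Evaluate all 8 assignments for p, q, r:
p=0, q=0, r=0: 0
p=0, q=0, r=1: 0
p=0, q=1, r=0: 1
p=0, q=1, r=1: 1
p=1, q=0, r=0: 1
p=1, q=0, r=1: 1
p=1, q=1, r=0: 0
p=1, q=1, r=1: 0
Satisfying count = 4

4


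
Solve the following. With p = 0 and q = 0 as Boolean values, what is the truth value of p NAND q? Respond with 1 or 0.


p = 0, q = 0
Operation: p NAND q
Evaluate: 0 NAND 0 = 1

1


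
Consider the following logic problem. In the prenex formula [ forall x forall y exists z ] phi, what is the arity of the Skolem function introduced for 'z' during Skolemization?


Quantifier prefix: forall x forall y exists z
'z' is existentially quantified at position 3.
Universal variables preceding it: x, y
Skolem function arity = 2

2


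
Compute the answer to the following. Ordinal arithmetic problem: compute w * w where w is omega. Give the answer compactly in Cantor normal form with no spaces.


Compute w * w.
Ordinal * is associative and left-distributive over +, but NOT commutative; for finite n>1, n*w = w but w*n stays w*n.
w * w = w^2 by definition.
Result = w^2

w^2


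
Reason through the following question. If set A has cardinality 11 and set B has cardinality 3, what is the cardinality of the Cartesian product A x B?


The Cartesian product A x B contains all ordered pairs (a, b).
|A x B| = |A| * |B| = 11 * 3 = 33

33


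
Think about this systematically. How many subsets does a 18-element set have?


The power set of a set with n elements has 2^n elements.
|P(S)| = 2^18 = 262144

262144


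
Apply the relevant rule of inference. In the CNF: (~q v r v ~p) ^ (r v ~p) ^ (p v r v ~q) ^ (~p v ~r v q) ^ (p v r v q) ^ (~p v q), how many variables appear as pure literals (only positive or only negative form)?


Check each variable for pure literal status:
p: mixed (not pure)
q: mixed (not pure)
r: mixed (not pure)
Pure literal count = 0

0


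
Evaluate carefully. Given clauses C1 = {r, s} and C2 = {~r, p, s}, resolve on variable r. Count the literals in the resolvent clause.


Remove r from C1 and ~r from C2.
C1 remainder: {s}
C2 remainder: {p, s}
Union (resolvent): {p, s}
Resolvent has 2 literal(s).

2


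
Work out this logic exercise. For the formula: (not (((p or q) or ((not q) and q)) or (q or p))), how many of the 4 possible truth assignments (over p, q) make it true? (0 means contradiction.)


Check all 4 assignments:
p=0, q=0: 1
p=0, q=1: 0
p=1, q=0: 0
p=1, q=1: 0
Count of True = 1

1


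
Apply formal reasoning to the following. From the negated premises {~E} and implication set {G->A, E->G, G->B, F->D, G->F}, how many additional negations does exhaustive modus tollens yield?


Initial negated facts: {~E}
Apply modus tollens to closure:
  (no implication fires)
Final negated: {~E}
New negations: {(none)}
Count = 0

0


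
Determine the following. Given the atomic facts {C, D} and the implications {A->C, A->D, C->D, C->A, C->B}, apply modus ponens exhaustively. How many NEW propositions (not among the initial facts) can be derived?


Initial facts: {C, D}
Apply modus ponens to closure:
  C and C->A  =>  A
  C and C->B  =>  B
Final known: {A, B, C, D}
New propositions: {A, B}
Count = 2

2


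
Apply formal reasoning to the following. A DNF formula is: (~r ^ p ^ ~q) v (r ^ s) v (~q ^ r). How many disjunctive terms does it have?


A DNF formula is a disjunction of terms (conjunctions).
Terms are separated by v.
Counting the disjuncts: 3 terms.

3


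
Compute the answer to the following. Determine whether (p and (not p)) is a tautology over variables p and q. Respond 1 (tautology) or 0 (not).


Check all 4 assignments:
p=0, q=0: 0
p=0, q=1: 0
p=1, q=0: 0
p=1, q=1: 0
Satisfying count = 0/4.
Tautology iff count = 4: no.

0


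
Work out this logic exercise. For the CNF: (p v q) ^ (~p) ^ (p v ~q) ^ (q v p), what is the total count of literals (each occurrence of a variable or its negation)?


Counting literals in each clause:
Clause 1: 2 literal(s)
Clause 2: 1 literal(s)
Clause 3: 2 literal(s)
Clause 4: 2 literal(s)
Total = 7

7


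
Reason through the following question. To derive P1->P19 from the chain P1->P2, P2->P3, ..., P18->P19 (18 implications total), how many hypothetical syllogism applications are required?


With 18 implications in a chain connecting 19 propositions:
P1->P2, P2->P3, ..., P18->P19
Steps needed = (number of implications) - 1 = 18 - 1 = 17

17


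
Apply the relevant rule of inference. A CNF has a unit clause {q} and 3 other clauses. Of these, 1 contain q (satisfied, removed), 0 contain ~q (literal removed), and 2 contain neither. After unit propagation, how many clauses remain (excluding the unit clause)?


Satisfied (removed): 1
Shortened (remain): 0
Unchanged (remain): 2
Remaining = 0 + 2 = 2

2


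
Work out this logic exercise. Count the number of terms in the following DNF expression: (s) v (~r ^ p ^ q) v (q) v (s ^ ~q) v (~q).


A DNF formula is a disjunction of terms (conjunctions).
Terms are separated by v.
Counting the disjuncts: 5 terms.

5


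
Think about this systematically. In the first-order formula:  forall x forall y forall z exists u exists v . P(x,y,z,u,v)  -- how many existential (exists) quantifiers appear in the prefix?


Quantifier prefix: forall x forall y forall z exists u exists v
Mark each quantifier type:
  U U U E E
Universal count = 3, Existential count = 2
Asked for existential (exists) quantifiers: 2

2


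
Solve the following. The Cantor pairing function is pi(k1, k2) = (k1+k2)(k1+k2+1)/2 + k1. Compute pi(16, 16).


k1 + k2 = 32
(k1+k2)(k1+k2+1)/2 = 32 * 33 / 2 = 528
pi = 528 + 16 = 544

544


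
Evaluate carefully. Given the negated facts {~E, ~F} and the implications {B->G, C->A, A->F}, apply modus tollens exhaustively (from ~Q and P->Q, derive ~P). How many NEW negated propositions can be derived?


Initial negated facts: {~E, ~F}
Apply modus tollens to closure:
  ~F and A->F  =>  ~A
  ~A and C->A  =>  ~C
Final negated: {~A, ~C, ~E, ~F}
New negations: {~A, ~C}
Count = 2

2


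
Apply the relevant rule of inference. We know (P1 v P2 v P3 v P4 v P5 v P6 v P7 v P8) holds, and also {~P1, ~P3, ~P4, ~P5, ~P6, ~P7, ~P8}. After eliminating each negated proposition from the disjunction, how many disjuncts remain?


Original disjuncts (8): P1, P2, P3, P4, P5, P6, P7, P8
Negated (eliminate): ~P1, ~P3, ~P4, ~P5, ~P6, ~P7, ~P8
Remaining disjuncts: P2
Count = 8 - 7 = 1

1


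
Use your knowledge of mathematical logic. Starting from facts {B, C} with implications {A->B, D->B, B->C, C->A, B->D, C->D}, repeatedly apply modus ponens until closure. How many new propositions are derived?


Initial facts: {B, C}
Apply modus ponens to closure:
  C and C->A  =>  A
  B and B->D  =>  D
Final known: {A, B, C, D}
New propositions: {A, D}
Count = 2

2


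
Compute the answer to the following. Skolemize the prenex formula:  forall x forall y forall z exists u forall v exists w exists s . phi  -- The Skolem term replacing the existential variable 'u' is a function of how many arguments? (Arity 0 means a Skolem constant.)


Quantifier prefix: forall x forall y forall z exists u forall v exists w exists s
'u' is existentially quantified at position 4.
Universal variables preceding it: x, y, z
Skolem function arity = 3

3


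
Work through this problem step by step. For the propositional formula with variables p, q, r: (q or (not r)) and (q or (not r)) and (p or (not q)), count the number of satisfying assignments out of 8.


Evaluate all 8 assignments for p, q, r:
p=0, q=0, r=0: 1
p=0, q=0, r=1: 0
p=0, q=1, r=0: 0
p=0, q=1, r=1: 0
p=1, q=0, r=0: 1
p=1, q=0, r=1: 0
p=1, q=1, r=0: 1
p=1, q=1, r=1: 1
Satisfying count = 4

4


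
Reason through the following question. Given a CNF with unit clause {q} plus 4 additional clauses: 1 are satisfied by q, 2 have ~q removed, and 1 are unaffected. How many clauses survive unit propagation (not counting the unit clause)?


Satisfied (removed): 1
Shortened (remain): 2
Unchanged (remain): 1
Remaining = 2 + 1 = 3

3


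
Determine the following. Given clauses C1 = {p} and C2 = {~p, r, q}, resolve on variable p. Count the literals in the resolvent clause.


Remove p from C1 and ~p from C2.
C1 remainder: {}
C2 remainder: {r, q}
Union (resolvent): {q, r}
Resolvent has 2 literal(s).

2


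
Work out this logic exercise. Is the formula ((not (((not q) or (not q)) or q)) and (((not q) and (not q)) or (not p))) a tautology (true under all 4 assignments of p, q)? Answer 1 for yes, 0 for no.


Check all 4 assignments:
p=0, q=0: 0
p=0, q=1: 0
p=1, q=0: 0
p=1, q=1: 0
Satisfying count = 0/4.
Tautology iff count = 4: no.

0


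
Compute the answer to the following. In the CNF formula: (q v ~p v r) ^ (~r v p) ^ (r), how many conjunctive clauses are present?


A CNF formula is a conjunction of clauses.
Clauses are separated by ^.
Counting the conjuncts: 3 clauses.

3


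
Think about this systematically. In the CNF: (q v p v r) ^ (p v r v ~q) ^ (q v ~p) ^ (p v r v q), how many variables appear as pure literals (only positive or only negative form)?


Check each variable for pure literal status:
p: mixed (not pure)
q: mixed (not pure)
r: pure positive
Pure literal count = 1

1


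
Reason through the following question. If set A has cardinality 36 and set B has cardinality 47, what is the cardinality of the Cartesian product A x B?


The Cartesian product A x B contains all ordered pairs (a, b).
|A x B| = |A| * |B| = 36 * 47 = 1692

1692


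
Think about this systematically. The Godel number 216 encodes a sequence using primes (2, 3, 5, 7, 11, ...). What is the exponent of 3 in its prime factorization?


Factorize 216 by dividing by 3 repeatedly.
Division steps: 3 divides 216 exactly 3 time(s).
Exponent of 3 = 3

3


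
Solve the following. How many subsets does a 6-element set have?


The power set of a set with n elements has 2^n elements.
|P(S)| = 2^6 = 64

64


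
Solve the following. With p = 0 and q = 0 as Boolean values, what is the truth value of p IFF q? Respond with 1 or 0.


p = 0, q = 0
Operation: p IFF q
Evaluate: 0 IFF 0 = 1

1


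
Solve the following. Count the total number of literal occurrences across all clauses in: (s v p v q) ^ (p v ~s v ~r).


Counting literals in each clause:
Clause 1: 3 literal(s)
Clause 2: 3 literal(s)
Total = 6

6


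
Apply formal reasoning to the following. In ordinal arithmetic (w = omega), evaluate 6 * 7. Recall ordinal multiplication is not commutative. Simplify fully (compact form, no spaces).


Compute 6 * 7.
Ordinal * is associative and left-distributive over +, but NOT commutative; for finite n>1, n*w = w but w*n stays w*n.
Both finite; ordinal * agrees with natural *: 6 * 7 = 42.
Result = 42

42


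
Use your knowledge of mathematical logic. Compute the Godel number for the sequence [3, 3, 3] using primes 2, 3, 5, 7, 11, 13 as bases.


Encode each element as an exponent of the corresponding prime:
  2^3 = 8
  3^3 = 27
  5^3 = 125
Product = 8 * 27 * 125 = 27000

27000


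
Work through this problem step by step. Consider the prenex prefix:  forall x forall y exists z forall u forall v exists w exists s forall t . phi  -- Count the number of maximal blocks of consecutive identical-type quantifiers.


Quantifier-type sequence: A A E A A E E A  (A=forall, E=exists)
Group into maximal same-type runs:
  Ax2 | Ex1 | Ax2 | Ex2 | Ax1
Number of blocks = 5

5


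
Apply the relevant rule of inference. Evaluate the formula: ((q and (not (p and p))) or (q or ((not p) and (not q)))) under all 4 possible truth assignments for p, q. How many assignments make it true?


Check all 4 assignments:
p=0, q=0: 1
p=0, q=1: 1
p=1, q=0: 0
p=1, q=1: 1
Count of True = 3

3


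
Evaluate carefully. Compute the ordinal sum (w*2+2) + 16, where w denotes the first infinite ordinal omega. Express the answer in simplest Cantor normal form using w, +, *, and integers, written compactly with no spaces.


Compute (w*2+2) + 16.
Ordinal + is associative but NOT commutative; for finite n>0, n + w = w but w + n stays w+n.
By associativity: (w*2+2) + 16 = w*2 + (2+16) = w*2+18.
Result = w*2+18

w*2+18


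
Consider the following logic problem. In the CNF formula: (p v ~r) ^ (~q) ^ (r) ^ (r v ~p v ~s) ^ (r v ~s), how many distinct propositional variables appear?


Identify each variable that appears in the formula.
Variables found: p, q, r, s
Count = 4

4


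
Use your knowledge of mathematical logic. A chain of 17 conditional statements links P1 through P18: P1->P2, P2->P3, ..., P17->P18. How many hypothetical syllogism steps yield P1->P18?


With 17 implications in a chain connecting 18 propositions:
P1->P2, P2->P3, ..., P17->P18
Steps needed = (number of implications) - 1 = 17 - 1 = 16

16


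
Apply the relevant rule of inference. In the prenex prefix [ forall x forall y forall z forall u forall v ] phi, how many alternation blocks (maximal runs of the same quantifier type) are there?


Quantifier-type sequence: A A A A A  (A=forall, E=exists)
Group into maximal same-type runs:
  Ax5
Number of blocks = 1

1


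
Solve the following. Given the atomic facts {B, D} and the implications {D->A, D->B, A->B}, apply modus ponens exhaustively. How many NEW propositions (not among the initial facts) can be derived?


Initial facts: {B, D}
Apply modus ponens to closure:
  D and D->A  =>  A
Final known: {A, B, D}
New propositions: {A}
Count = 1

1


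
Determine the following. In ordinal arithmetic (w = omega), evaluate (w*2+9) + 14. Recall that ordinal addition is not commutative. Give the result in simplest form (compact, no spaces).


Compute (w*2+9) + 14.
Ordinal + is associative but NOT commutative; for finite n>0, n + w = w but w + n stays w+n.
By associativity: (w*2+9) + 14 = w*2 + (9+14) = w*2+23.
Result = w*2+23

w*2+23


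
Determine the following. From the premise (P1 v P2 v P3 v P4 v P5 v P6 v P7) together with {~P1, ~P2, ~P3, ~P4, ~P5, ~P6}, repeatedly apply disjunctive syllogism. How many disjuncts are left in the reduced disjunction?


Original disjuncts (7): P1, P2, P3, P4, P5, P6, P7
Negated (eliminate): ~P1, ~P2, ~P3, ~P4, ~P5, ~P6
Remaining disjuncts: P7
Count = 7 - 6 = 1

1


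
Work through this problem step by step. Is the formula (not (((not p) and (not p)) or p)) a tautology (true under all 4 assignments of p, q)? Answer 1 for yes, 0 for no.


Check all 4 assignments:
p=0, q=0: 0
p=0, q=1: 0
p=1, q=0: 0
p=1, q=1: 0
Satisfying count = 0/4.
Tautology iff count = 4: no.

0


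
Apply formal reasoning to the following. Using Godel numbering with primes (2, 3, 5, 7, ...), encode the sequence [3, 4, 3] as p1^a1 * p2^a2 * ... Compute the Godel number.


Encode each element as an exponent of the corresponding prime:
  2^3 = 8
  3^4 = 81
  5^3 = 125
Product = 8 * 81 * 125 = 81000

81000


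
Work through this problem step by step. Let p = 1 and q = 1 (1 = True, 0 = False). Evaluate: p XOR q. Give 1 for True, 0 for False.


p = 1, q = 1
Operation: p XOR q
Evaluate: 1 XOR 1 = 0

0


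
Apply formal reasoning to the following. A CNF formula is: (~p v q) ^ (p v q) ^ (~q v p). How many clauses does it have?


A CNF formula is a conjunction of clauses.
Clauses are separated by ^.
Counting the conjuncts: 3 clauses.

3


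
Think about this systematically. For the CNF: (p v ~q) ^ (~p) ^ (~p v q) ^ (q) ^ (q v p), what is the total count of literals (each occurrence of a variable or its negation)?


Counting literals in each clause:
Clause 1: 2 literal(s)
Clause 2: 1 literal(s)
Clause 3: 2 literal(s)
Clause 4: 1 literal(s)
Clause 5: 2 literal(s)
Total = 8

8


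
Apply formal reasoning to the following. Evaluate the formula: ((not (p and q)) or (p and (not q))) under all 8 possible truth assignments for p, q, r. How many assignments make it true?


Check all 8 assignments:
p=0, q=0, r=0: 1
p=0, q=0, r=1: 1
p=0, q=1, r=0: 1
p=0, q=1, r=1: 1
p=1, q=0, r=0: 1
p=1, q=0, r=1: 1
p=1, q=1, r=0: 0
p=1, q=1, r=1: 0
Count of True = 6

6


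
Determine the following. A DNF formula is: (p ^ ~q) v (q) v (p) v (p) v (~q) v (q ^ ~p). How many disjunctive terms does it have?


A DNF formula is a disjunction of terms (conjunctions).
Terms are separated by v.
Counting the disjuncts: 6 terms.

6


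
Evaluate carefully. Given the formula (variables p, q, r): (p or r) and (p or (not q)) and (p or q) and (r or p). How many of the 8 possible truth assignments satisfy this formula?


Evaluate all 8 assignments for p, q, r:
p=0, q=0, r=0: 0
p=0, q=0, r=1: 0
p=0, q=1, r=0: 0
p=0, q=1, r=1: 0
p=1, q=0, r=0: 1
p=1, q=0, r=1: 1
p=1, q=1, r=0: 1
p=1, q=1, r=1: 1
Satisfying count = 4

4


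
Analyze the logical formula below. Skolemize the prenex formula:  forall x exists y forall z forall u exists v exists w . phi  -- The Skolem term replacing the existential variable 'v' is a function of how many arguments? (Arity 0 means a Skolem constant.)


Quantifier prefix: forall x exists y forall z forall u exists v exists w
'v' is existentially quantified at position 5.
Universal variables preceding it: x, z, u
Skolem function arity = 3

3


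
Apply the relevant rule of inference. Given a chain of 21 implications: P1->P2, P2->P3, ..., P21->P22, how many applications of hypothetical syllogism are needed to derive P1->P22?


With 21 implications in a chain connecting 22 propositions:
P1->P2, P2->P3, ..., P21->P22
Steps needed = (number of implications) - 1 = 21 - 1 = 20

20


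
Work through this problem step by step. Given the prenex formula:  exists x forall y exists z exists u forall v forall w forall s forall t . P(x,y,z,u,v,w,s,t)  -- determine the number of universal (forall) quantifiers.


Quantifier prefix: exists x forall y exists z exists u forall v forall w forall s forall t
Mark each quantifier type:
  E U E E U U U U
Universal count = 5, Existential count = 3
Asked for universal (forall) quantifiers: 5

5


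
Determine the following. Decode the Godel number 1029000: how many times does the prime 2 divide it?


Factorize 1029000 by dividing by 2 repeatedly.
Division steps: 2 divides 1029000 exactly 3 time(s).
Exponent of 2 = 3

3


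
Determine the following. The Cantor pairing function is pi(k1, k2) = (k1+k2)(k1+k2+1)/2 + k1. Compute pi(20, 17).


k1 + k2 = 37
(k1+k2)(k1+k2+1)/2 = 37 * 38 / 2 = 703
pi = 703 + 20 = 723

723


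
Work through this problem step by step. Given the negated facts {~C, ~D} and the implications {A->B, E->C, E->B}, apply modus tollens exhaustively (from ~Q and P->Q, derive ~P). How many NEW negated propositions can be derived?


Initial negated facts: {~C, ~D}
Apply modus tollens to closure:
  ~C and E->C  =>  ~E
Final negated: {~C, ~D, ~E}
New negations: {~E}
Count = 1

1


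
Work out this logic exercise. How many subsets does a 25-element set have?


The power set of a set with n elements has 2^n elements.
|P(S)| = 2^25 = 33554432

33554432


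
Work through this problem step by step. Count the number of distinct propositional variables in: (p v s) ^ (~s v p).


Identify each variable that appears in the formula.
Variables found: p, s
Count = 2

2


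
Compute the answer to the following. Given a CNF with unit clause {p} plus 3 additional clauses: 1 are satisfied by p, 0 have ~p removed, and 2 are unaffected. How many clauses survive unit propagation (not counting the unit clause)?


Satisfied (removed): 1
Shortened (remain): 0
Unchanged (remain): 2
Remaining = 0 + 2 = 2

2


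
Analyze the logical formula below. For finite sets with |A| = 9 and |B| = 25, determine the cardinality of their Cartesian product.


The Cartesian product A x B contains all ordered pairs (a, b).
|A x B| = |A| * |B| = 9 * 25 = 225

225


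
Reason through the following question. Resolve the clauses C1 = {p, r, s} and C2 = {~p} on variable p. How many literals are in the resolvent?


Remove p from C1 and ~p from C2.
C1 remainder: {r, s}
C2 remainder: {}
Union (resolvent): {r, s}
Resolvent has 2 literal(s).

2


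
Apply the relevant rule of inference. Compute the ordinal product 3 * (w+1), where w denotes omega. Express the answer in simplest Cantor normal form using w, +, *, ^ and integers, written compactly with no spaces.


Compute 3 * (w+1).
Ordinal * is associative and left-distributive over +, but NOT commutative; for finite n>1, n*w = w but w*n stays w*n.
By left-distributivity: 3 * (w+1) = 3*w + 3*1 = w + 3 = w+3.
Result = w+3

w+3


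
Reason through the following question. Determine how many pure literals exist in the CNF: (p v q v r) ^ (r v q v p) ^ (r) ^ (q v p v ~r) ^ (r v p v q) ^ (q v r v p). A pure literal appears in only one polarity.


Check each variable for pure literal status:
p: pure positive
q: pure positive
r: mixed (not pure)
Pure literal count = 2

2


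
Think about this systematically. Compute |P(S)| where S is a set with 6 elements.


The power set of a set with n elements has 2^n elements.
|P(S)| = 2^6 = 64

64


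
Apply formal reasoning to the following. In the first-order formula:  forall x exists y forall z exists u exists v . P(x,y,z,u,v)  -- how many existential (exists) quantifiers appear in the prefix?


Quantifier prefix: forall x exists y forall z exists u exists v
Mark each quantifier type:
  U E U E E
Universal count = 2, Existential count = 3
Asked for existential (exists) quantifiers: 3

3


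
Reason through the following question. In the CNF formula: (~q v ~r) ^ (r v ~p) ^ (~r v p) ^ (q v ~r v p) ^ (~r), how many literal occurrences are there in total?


Counting literals in each clause:
Clause 1: 2 literal(s)
Clause 2: 2 literal(s)
Clause 3: 2 literal(s)
Clause 4: 3 literal(s)
Clause 5: 1 literal(s)
Total = 10

10


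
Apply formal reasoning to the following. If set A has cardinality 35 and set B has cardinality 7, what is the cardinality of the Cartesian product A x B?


The Cartesian product A x B contains all ordered pairs (a, b).
|A x B| = |A| * |B| = 35 * 7 = 245

245


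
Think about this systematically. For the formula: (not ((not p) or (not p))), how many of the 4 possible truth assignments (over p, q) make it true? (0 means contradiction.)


Check all 4 assignments:
p=0, q=0: 0
p=0, q=1: 0
p=1, q=0: 1
p=1, q=1: 1
Count of True = 2

2


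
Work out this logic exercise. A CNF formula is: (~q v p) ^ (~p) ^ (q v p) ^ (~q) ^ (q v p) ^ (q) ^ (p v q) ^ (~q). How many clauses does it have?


A CNF formula is a conjunction of clauses.
Clauses are separated by ^.
Counting the conjuncts: 8 clauses.

8


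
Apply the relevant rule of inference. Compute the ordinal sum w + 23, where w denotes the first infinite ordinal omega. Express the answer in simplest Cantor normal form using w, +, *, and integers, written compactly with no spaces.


Compute w + 23.
Ordinal + is associative but NOT commutative; for finite n>0, n + w = w but w + n stays w+n.
w + 23 is already in normal form (a successor ordinal beyond w).
Result = w+23

w+23


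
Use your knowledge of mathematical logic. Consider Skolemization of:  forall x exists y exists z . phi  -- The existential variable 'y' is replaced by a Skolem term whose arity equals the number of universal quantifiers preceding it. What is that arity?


Quantifier prefix: forall x exists y exists z
'y' is existentially quantified at position 2.
Universal variables preceding it: x
Skolem function arity = 1

1


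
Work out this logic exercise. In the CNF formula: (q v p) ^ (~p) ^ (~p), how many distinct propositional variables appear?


Identify each variable that appears in the formula.
Variables found: p, q
Count = 2

2


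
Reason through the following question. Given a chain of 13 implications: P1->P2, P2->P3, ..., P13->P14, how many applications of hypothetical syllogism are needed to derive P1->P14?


With 13 implications in a chain connecting 14 propositions:
P1->P2, P2->P3, ..., P13->P14
Steps needed = (number of implications) - 1 = 13 - 1 = 12

12


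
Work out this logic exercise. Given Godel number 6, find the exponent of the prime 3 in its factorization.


Factorize 6 by dividing by 3 repeatedly.
Division steps: 3 divides 6 exactly 1 time(s).
Exponent of 3 = 1

1


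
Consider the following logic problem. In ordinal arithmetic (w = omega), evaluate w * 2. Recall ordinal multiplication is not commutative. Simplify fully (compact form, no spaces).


Compute w * 2.
Ordinal * is associative and left-distributive over +, but NOT commutative; for finite n>1, n*w = w but w*n stays w*n.
w * 2 means 2 copies of w concatenated: w*2.
Result = w*2

w*2


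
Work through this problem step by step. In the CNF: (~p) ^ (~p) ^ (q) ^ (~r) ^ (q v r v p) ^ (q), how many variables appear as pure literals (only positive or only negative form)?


Check each variable for pure literal status:
p: mixed (not pure)
q: pure positive
r: mixed (not pure)
Pure literal count = 1

1


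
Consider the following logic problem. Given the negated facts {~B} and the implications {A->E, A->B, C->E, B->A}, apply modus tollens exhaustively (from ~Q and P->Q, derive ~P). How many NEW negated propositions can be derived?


Initial negated facts: {~B}
Apply modus tollens to closure:
  ~B and A->B  =>  ~A
Final negated: {~A, ~B}
New negations: {~A}
Count = 1

1


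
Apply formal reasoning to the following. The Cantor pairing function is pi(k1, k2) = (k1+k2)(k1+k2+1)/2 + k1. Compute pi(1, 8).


k1 + k2 = 9
(k1+k2)(k1+k2+1)/2 = 9 * 10 / 2 = 45
pi = 45 + 1 = 46

46


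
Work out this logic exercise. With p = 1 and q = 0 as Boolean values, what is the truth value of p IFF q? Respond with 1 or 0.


p = 1, q = 0
Operation: p IFF q
Evaluate: 1 IFF 0 = 0

0


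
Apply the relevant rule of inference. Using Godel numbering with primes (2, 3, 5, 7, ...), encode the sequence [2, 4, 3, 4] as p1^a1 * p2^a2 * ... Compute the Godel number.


Encode each element as an exponent of the corresponding prime:
  2^2 = 4
  3^4 = 81
  5^3 = 125
  7^4 = 2401
Product = 4 * 81 * 125 * 2401 = 97240500

97240500


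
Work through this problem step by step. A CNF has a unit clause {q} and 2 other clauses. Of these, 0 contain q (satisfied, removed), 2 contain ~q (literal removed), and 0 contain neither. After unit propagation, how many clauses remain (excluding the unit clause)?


Satisfied (removed): 0
Shortened (remain): 2
Unchanged (remain): 0
Remaining = 2 + 0 = 2

2


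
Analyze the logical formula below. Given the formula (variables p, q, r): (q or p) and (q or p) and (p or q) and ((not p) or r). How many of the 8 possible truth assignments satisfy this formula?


Evaluate all 8 assignments for p, q, r:
p=0, q=0, r=0: 0
p=0, q=0, r=1: 0
p=0, q=1, r=0: 1
p=0, q=1, r=1: 1
p=1, q=0, r=0: 0
p=1, q=0, r=1: 1
p=1, q=1, r=0: 0
p=1, q=1, r=1: 1
Satisfying count = 4

4


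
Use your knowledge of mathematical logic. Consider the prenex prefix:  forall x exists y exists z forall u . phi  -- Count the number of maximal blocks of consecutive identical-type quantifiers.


Quantifier-type sequence: A E E A  (A=forall, E=exists)
Group into maximal same-type runs:
  Ax1 | Ex2 | Ax1
Number of blocks = 3

3


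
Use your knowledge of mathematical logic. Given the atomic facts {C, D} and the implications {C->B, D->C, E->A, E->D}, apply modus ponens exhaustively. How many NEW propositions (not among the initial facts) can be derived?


Initial facts: {C, D}
Apply modus ponens to closure:
  C and C->B  =>  B
Final known: {B, C, D}
New propositions: {B}
Count = 1

1


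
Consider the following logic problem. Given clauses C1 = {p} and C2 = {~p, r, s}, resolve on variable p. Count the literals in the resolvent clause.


Remove p from C1 and ~p from C2.
C1 remainder: {}
C2 remainder: {r, s}
Union (resolvent): {r, s}
Resolvent has 2 literal(s).

2
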